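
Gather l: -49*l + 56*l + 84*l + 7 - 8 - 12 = 91*l - 13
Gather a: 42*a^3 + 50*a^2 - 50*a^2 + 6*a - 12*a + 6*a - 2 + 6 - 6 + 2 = 42*a^3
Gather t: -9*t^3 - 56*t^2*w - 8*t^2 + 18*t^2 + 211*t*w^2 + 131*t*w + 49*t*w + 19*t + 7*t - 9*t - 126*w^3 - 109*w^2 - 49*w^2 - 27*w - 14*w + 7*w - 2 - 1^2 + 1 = -9*t^3 + t^2*(10 - 56*w) + t*(211*w^2 + 180*w + 17) - 126*w^3 - 158*w^2 - 34*w - 2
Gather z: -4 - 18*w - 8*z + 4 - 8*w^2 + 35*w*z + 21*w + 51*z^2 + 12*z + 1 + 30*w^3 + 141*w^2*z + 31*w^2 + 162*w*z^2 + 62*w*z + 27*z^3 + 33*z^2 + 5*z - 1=30*w^3 + 23*w^2 + 3*w + 27*z^3 + z^2*(162*w + 84) + z*(141*w^2 + 97*w + 9)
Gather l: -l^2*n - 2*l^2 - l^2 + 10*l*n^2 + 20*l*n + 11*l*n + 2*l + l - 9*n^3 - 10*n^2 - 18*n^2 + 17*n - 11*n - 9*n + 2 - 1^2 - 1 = l^2*(-n - 3) + l*(10*n^2 + 31*n + 3) - 9*n^3 - 28*n^2 - 3*n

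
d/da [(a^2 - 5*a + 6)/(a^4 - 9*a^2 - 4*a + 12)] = (-2*a^2 + 7*a - 2)/(a^5 + 4*a^4 + a^3 - 10*a^2 - 4*a + 8)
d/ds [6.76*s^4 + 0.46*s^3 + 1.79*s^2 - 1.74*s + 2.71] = 27.04*s^3 + 1.38*s^2 + 3.58*s - 1.74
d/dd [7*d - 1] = 7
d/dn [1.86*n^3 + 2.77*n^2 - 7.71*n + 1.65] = 5.58*n^2 + 5.54*n - 7.71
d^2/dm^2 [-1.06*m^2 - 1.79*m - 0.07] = -2.12000000000000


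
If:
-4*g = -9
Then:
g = 9/4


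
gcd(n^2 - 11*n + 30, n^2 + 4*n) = 1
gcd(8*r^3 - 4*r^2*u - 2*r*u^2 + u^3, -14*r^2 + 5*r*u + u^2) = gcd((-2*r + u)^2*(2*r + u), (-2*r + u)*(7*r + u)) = 2*r - u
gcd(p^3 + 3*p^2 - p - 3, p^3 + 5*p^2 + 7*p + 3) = p^2 + 4*p + 3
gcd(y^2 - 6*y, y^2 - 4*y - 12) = y - 6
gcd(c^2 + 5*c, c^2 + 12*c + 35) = c + 5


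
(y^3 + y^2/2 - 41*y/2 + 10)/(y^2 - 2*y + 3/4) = 2*(y^2 + y - 20)/(2*y - 3)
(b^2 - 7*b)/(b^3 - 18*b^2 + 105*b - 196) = b/(b^2 - 11*b + 28)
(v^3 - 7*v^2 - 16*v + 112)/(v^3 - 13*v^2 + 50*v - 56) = (v + 4)/(v - 2)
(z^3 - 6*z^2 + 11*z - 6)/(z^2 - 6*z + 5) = (z^2 - 5*z + 6)/(z - 5)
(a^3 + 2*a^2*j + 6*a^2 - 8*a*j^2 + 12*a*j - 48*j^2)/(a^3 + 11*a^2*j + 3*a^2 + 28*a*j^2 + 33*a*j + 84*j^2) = (a^2 - 2*a*j + 6*a - 12*j)/(a^2 + 7*a*j + 3*a + 21*j)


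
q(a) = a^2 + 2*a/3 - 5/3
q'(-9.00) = -17.33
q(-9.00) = 73.33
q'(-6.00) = -11.33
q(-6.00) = 30.33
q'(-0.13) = 0.41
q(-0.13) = -1.74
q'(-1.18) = -1.69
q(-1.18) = -1.06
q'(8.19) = 17.05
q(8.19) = 70.87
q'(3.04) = 6.75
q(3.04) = 9.60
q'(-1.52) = -2.37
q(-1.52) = -0.37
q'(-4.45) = -8.23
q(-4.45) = 15.17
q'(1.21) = 3.09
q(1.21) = 0.60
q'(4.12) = 8.91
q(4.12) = 18.05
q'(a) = 2*a + 2/3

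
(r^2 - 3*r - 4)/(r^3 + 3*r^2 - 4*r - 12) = (r^2 - 3*r - 4)/(r^3 + 3*r^2 - 4*r - 12)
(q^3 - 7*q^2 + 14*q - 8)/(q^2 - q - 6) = (-q^3 + 7*q^2 - 14*q + 8)/(-q^2 + q + 6)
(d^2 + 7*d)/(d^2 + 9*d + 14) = d/(d + 2)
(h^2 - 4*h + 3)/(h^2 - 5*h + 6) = (h - 1)/(h - 2)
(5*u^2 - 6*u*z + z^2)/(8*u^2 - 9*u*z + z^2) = (-5*u + z)/(-8*u + z)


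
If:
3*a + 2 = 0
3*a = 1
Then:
No Solution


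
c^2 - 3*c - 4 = (c - 4)*(c + 1)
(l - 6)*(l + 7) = l^2 + l - 42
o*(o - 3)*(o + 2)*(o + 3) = o^4 + 2*o^3 - 9*o^2 - 18*o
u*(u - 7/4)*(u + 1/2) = u^3 - 5*u^2/4 - 7*u/8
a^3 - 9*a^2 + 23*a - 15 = (a - 5)*(a - 3)*(a - 1)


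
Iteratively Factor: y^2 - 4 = (y + 2)*(y - 2)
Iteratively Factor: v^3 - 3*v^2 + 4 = (v + 1)*(v^2 - 4*v + 4) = (v - 2)*(v + 1)*(v - 2)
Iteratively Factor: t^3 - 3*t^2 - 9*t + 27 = (t - 3)*(t^2 - 9) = (t - 3)*(t + 3)*(t - 3)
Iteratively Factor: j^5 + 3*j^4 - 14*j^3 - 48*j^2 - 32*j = (j)*(j^4 + 3*j^3 - 14*j^2 - 48*j - 32) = j*(j + 4)*(j^3 - j^2 - 10*j - 8) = j*(j - 4)*(j + 4)*(j^2 + 3*j + 2) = j*(j - 4)*(j + 2)*(j + 4)*(j + 1)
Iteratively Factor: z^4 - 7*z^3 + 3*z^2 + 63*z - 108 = (z + 3)*(z^3 - 10*z^2 + 33*z - 36) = (z - 3)*(z + 3)*(z^2 - 7*z + 12) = (z - 3)^2*(z + 3)*(z - 4)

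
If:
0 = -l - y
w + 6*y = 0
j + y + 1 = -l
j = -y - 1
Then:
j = -1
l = 0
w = 0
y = 0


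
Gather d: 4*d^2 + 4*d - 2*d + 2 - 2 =4*d^2 + 2*d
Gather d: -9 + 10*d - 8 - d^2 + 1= -d^2 + 10*d - 16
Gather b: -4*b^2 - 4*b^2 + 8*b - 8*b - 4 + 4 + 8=8 - 8*b^2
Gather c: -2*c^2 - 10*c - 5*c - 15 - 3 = -2*c^2 - 15*c - 18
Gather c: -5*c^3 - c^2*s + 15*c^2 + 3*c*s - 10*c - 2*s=-5*c^3 + c^2*(15 - s) + c*(3*s - 10) - 2*s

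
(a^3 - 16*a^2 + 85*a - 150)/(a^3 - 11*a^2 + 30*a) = (a - 5)/a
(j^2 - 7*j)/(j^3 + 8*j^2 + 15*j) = (j - 7)/(j^2 + 8*j + 15)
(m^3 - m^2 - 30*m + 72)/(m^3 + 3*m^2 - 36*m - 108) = (m^2 - 7*m + 12)/(m^2 - 3*m - 18)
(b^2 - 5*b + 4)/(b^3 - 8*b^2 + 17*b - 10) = (b - 4)/(b^2 - 7*b + 10)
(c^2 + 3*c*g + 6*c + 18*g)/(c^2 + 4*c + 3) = (c^2 + 3*c*g + 6*c + 18*g)/(c^2 + 4*c + 3)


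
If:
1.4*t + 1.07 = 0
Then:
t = -0.76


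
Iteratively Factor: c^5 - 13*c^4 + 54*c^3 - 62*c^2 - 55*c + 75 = (c + 1)*(c^4 - 14*c^3 + 68*c^2 - 130*c + 75) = (c - 5)*(c + 1)*(c^3 - 9*c^2 + 23*c - 15) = (c - 5)*(c - 3)*(c + 1)*(c^2 - 6*c + 5) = (c - 5)^2*(c - 3)*(c + 1)*(c - 1)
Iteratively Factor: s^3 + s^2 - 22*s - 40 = (s + 2)*(s^2 - s - 20) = (s - 5)*(s + 2)*(s + 4)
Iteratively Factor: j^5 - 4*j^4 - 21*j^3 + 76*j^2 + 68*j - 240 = (j - 3)*(j^4 - j^3 - 24*j^2 + 4*j + 80) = (j - 3)*(j + 2)*(j^3 - 3*j^2 - 18*j + 40) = (j - 5)*(j - 3)*(j + 2)*(j^2 + 2*j - 8) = (j - 5)*(j - 3)*(j - 2)*(j + 2)*(j + 4)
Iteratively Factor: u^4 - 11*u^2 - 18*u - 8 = (u + 2)*(u^3 - 2*u^2 - 7*u - 4) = (u + 1)*(u + 2)*(u^2 - 3*u - 4) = (u + 1)^2*(u + 2)*(u - 4)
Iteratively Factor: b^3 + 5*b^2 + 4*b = (b + 4)*(b^2 + b) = b*(b + 4)*(b + 1)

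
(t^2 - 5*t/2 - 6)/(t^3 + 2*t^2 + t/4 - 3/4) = 2*(t - 4)/(2*t^2 + t - 1)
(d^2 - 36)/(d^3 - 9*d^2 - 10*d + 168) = (d + 6)/(d^2 - 3*d - 28)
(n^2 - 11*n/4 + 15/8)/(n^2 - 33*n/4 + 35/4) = (n - 3/2)/(n - 7)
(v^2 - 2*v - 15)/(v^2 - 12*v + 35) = (v + 3)/(v - 7)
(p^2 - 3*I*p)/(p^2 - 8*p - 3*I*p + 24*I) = p/(p - 8)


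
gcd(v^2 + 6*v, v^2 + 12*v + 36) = v + 6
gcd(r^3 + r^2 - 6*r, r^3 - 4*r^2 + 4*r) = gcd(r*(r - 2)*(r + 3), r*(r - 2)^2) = r^2 - 2*r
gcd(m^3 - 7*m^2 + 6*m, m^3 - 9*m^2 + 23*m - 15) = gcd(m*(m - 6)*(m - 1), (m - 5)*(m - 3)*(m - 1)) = m - 1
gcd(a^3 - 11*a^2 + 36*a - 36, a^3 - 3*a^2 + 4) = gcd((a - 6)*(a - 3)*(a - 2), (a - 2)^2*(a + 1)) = a - 2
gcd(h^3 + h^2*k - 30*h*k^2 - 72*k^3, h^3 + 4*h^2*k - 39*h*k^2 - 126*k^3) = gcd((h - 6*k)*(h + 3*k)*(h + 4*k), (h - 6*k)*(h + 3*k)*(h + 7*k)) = h^2 - 3*h*k - 18*k^2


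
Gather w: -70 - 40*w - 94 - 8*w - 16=-48*w - 180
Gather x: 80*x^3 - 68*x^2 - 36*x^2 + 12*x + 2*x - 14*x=80*x^3 - 104*x^2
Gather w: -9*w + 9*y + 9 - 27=-9*w + 9*y - 18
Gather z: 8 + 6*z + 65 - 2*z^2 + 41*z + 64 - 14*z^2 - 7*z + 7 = -16*z^2 + 40*z + 144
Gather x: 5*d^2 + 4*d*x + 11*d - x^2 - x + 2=5*d^2 + 11*d - x^2 + x*(4*d - 1) + 2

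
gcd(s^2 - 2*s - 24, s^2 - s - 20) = s + 4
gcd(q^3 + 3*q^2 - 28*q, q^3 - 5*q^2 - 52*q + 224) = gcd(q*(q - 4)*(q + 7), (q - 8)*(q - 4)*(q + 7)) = q^2 + 3*q - 28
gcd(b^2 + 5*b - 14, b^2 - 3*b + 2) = b - 2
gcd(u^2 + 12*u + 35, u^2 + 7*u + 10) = u + 5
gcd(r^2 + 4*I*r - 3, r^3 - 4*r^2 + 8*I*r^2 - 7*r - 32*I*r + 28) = r + I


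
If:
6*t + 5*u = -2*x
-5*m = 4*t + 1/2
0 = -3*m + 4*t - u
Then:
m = 4*x/95 - 13/190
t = -x/19 - 3/76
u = 9/190 - 32*x/95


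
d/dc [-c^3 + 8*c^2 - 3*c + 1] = -3*c^2 + 16*c - 3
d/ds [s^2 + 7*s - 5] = 2*s + 7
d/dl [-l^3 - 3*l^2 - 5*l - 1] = -3*l^2 - 6*l - 5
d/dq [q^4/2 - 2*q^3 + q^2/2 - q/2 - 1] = 2*q^3 - 6*q^2 + q - 1/2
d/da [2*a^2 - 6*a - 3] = 4*a - 6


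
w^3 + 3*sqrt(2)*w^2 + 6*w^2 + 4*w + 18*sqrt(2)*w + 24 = (w + 6)*(w + sqrt(2))*(w + 2*sqrt(2))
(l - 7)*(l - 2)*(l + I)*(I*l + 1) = I*l^4 - 9*I*l^3 + 15*I*l^2 - 9*I*l + 14*I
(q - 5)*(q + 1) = q^2 - 4*q - 5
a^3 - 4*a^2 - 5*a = a*(a - 5)*(a + 1)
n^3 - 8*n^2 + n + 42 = (n - 7)*(n - 3)*(n + 2)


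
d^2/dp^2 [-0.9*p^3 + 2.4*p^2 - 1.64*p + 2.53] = 4.8 - 5.4*p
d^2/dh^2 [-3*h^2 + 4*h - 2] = -6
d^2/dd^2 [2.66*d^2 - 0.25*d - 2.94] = 5.32000000000000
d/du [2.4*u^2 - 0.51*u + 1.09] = 4.8*u - 0.51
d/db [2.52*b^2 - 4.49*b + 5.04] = 5.04*b - 4.49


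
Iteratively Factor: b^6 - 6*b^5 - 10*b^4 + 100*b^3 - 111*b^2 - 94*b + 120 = (b - 1)*(b^5 - 5*b^4 - 15*b^3 + 85*b^2 - 26*b - 120) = (b - 2)*(b - 1)*(b^4 - 3*b^3 - 21*b^2 + 43*b + 60) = (b - 2)*(b - 1)*(b + 4)*(b^3 - 7*b^2 + 7*b + 15) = (b - 5)*(b - 2)*(b - 1)*(b + 4)*(b^2 - 2*b - 3) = (b - 5)*(b - 2)*(b - 1)*(b + 1)*(b + 4)*(b - 3)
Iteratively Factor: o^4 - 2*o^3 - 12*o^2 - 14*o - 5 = (o + 1)*(o^3 - 3*o^2 - 9*o - 5) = (o + 1)^2*(o^2 - 4*o - 5) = (o - 5)*(o + 1)^2*(o + 1)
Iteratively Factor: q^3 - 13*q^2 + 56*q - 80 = (q - 4)*(q^2 - 9*q + 20) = (q - 4)^2*(q - 5)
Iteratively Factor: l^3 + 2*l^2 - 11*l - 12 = (l + 1)*(l^2 + l - 12) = (l + 1)*(l + 4)*(l - 3)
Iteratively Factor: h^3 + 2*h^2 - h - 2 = (h - 1)*(h^2 + 3*h + 2) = (h - 1)*(h + 2)*(h + 1)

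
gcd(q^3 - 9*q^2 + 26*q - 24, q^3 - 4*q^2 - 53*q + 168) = q - 3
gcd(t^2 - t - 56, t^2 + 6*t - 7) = t + 7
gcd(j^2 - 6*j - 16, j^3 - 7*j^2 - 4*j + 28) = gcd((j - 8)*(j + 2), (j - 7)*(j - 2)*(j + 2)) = j + 2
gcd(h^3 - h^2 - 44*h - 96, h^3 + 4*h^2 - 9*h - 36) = h^2 + 7*h + 12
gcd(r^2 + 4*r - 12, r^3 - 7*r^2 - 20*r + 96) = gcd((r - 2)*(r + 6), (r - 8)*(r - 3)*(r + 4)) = 1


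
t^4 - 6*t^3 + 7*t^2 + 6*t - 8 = (t - 4)*(t - 2)*(t - 1)*(t + 1)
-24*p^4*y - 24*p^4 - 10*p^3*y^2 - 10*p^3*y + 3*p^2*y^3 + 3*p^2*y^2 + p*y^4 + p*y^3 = (-3*p + y)*(2*p + y)*(4*p + y)*(p*y + p)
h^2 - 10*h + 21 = (h - 7)*(h - 3)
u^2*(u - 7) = u^3 - 7*u^2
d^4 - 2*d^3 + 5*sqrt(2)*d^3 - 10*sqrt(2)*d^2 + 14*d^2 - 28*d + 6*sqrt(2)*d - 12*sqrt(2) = (d - 2)*(d + sqrt(2))^2*(d + 3*sqrt(2))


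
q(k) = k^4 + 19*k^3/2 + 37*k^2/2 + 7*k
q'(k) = 4*k^3 + 57*k^2/2 + 37*k + 7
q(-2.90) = -25.68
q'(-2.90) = 41.83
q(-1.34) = 4.20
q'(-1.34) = -1.03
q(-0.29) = -0.70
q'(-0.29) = -1.43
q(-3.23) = -40.89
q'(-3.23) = 50.03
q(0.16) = 1.63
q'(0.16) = 13.67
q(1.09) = 43.32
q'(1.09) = 86.37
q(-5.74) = -141.74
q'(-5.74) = -22.85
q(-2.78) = -20.86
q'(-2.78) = 38.46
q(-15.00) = 22620.00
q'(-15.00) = -7635.50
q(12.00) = 39900.00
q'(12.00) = 11467.00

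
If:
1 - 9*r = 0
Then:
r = 1/9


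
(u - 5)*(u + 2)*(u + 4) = u^3 + u^2 - 22*u - 40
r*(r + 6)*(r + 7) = r^3 + 13*r^2 + 42*r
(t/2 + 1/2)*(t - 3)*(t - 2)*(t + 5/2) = t^4/2 - 3*t^3/4 - 9*t^2/2 + 17*t/4 + 15/2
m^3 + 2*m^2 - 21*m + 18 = (m - 3)*(m - 1)*(m + 6)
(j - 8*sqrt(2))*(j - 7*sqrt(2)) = j^2 - 15*sqrt(2)*j + 112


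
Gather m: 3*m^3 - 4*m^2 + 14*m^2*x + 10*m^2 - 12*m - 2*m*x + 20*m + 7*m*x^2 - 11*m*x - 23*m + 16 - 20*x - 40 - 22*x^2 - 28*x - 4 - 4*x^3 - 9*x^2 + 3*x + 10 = 3*m^3 + m^2*(14*x + 6) + m*(7*x^2 - 13*x - 15) - 4*x^3 - 31*x^2 - 45*x - 18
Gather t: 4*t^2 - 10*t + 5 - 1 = 4*t^2 - 10*t + 4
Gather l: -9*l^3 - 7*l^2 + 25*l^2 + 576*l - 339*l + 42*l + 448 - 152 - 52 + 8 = -9*l^3 + 18*l^2 + 279*l + 252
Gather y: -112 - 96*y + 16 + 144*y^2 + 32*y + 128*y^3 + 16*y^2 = 128*y^3 + 160*y^2 - 64*y - 96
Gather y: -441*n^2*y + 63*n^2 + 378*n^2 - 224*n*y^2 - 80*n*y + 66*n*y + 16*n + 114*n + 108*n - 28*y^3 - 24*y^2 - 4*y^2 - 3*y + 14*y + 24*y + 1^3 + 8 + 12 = 441*n^2 + 238*n - 28*y^3 + y^2*(-224*n - 28) + y*(-441*n^2 - 14*n + 35) + 21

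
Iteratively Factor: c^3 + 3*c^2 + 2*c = (c + 2)*(c^2 + c) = c*(c + 2)*(c + 1)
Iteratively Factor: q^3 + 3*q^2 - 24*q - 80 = (q + 4)*(q^2 - q - 20) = (q - 5)*(q + 4)*(q + 4)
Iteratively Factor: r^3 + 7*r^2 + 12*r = (r + 4)*(r^2 + 3*r) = (r + 3)*(r + 4)*(r)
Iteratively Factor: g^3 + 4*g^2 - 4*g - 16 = (g + 2)*(g^2 + 2*g - 8) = (g + 2)*(g + 4)*(g - 2)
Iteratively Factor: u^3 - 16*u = (u + 4)*(u^2 - 4*u) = u*(u + 4)*(u - 4)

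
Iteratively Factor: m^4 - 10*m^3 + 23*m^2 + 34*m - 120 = (m - 3)*(m^3 - 7*m^2 + 2*m + 40) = (m - 5)*(m - 3)*(m^2 - 2*m - 8) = (m - 5)*(m - 4)*(m - 3)*(m + 2)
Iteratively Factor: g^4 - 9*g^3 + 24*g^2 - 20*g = (g - 2)*(g^3 - 7*g^2 + 10*g) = (g - 2)^2*(g^2 - 5*g) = (g - 5)*(g - 2)^2*(g)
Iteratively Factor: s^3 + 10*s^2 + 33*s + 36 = (s + 3)*(s^2 + 7*s + 12) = (s + 3)^2*(s + 4)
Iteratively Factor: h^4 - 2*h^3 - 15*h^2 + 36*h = (h)*(h^3 - 2*h^2 - 15*h + 36) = h*(h - 3)*(h^2 + h - 12) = h*(h - 3)*(h + 4)*(h - 3)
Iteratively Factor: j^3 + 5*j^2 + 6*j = (j)*(j^2 + 5*j + 6) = j*(j + 2)*(j + 3)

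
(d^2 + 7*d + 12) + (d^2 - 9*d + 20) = 2*d^2 - 2*d + 32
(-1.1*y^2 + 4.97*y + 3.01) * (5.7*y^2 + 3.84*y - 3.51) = -6.27*y^4 + 24.105*y^3 + 40.1028*y^2 - 5.8863*y - 10.5651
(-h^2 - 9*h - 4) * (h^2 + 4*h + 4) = -h^4 - 13*h^3 - 44*h^2 - 52*h - 16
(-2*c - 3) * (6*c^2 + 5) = -12*c^3 - 18*c^2 - 10*c - 15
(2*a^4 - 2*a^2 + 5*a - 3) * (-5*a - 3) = -10*a^5 - 6*a^4 + 10*a^3 - 19*a^2 + 9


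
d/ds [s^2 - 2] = 2*s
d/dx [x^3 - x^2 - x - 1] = 3*x^2 - 2*x - 1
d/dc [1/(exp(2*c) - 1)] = -1/(2*sinh(c)^2)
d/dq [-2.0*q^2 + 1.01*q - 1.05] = 1.01 - 4.0*q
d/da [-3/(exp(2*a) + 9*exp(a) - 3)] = (6*exp(a) + 27)*exp(a)/(exp(2*a) + 9*exp(a) - 3)^2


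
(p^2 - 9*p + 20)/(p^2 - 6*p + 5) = (p - 4)/(p - 1)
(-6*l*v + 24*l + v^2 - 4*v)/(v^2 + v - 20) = (-6*l + v)/(v + 5)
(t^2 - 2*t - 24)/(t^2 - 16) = (t - 6)/(t - 4)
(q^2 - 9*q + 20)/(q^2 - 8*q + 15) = (q - 4)/(q - 3)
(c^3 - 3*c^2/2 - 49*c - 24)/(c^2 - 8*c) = c + 13/2 + 3/c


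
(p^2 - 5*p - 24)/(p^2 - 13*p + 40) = (p + 3)/(p - 5)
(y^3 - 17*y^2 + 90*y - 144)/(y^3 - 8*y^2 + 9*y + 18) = (y - 8)/(y + 1)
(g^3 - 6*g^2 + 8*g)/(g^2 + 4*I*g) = (g^2 - 6*g + 8)/(g + 4*I)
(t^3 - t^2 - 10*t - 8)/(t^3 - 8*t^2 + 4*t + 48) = (t + 1)/(t - 6)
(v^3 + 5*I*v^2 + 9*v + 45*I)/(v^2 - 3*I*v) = v + 8*I - 15/v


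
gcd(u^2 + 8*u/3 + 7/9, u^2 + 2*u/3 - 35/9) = u + 7/3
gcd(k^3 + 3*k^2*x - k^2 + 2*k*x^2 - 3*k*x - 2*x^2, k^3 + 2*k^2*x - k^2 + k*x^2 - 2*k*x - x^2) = k^2 + k*x - k - x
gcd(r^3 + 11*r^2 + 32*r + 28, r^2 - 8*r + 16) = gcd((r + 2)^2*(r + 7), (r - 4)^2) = 1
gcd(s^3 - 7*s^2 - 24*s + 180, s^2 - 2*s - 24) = s - 6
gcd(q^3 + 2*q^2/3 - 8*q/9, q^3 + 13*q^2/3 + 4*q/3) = q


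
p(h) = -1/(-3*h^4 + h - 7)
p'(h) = -(12*h^3 - 1)/(-3*h^4 + h - 7)^2 = (1 - 12*h^3)/(3*h^4 - h + 7)^2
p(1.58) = 0.04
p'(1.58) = -0.08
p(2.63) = 0.01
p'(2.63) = -0.01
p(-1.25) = 0.06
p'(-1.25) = 0.10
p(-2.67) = 0.01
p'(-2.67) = 0.01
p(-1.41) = 0.05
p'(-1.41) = 0.08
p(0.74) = 0.14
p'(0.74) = -0.08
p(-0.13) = 0.14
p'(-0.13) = 0.02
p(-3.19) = 0.00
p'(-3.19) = 0.00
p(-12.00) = 0.00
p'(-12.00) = 0.00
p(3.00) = 0.00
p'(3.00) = -0.00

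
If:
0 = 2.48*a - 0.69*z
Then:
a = 0.278225806451613*z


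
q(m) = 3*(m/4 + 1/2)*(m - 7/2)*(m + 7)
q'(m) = 3*(m/4 + 1/2)*(m - 7/2) + 3*(m/4 + 1/2)*(m + 7) + 3*(m - 7/2)*(m + 7)/4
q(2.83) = -23.86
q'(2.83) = 28.24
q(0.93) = -44.79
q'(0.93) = -3.51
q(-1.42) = -11.94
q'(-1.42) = -20.30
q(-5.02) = 38.21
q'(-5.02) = 2.16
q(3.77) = 12.58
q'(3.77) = 49.96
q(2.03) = -40.12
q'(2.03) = 12.89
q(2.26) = -36.69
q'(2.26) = 17.01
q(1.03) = -45.07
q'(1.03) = -2.24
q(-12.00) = -581.25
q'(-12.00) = 211.88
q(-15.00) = -1443.00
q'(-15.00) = 369.38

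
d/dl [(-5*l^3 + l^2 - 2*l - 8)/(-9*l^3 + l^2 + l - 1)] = 2*(2*l^4 - 23*l^3 - 99*l^2 + 7*l + 5)/(81*l^6 - 18*l^5 - 17*l^4 + 20*l^3 - l^2 - 2*l + 1)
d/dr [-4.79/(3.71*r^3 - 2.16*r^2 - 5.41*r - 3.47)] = (53.3127*r^2 - 20.6928*r - 25.9139)/(-3.71*r^3 + 2.16*r^2 + 5.41*r + 3.47)^2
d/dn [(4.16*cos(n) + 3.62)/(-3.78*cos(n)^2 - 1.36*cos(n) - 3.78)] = (-15.7248*cos(n)^2 - 27.3672*cos(n) + 10.8016)*sin(n)/(14.2884*cos(n)^4 + 10.2816*cos(n)^3 + 30.4264*cos(n)^2 + 10.2816*cos(n) + 14.2884)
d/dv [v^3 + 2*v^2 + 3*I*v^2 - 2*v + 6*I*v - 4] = 3*v^2 + v*(4 + 6*I) - 2 + 6*I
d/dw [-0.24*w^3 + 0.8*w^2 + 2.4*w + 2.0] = -0.72*w^2 + 1.6*w + 2.4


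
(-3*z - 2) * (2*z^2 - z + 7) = -6*z^3 - z^2 - 19*z - 14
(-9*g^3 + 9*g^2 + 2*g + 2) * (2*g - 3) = -18*g^4 + 45*g^3 - 23*g^2 - 2*g - 6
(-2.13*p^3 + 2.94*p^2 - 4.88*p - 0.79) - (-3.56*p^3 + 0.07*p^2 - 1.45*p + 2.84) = 1.43*p^3 + 2.87*p^2 - 3.43*p - 3.63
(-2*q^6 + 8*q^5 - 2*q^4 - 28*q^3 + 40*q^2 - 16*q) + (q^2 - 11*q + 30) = -2*q^6 + 8*q^5 - 2*q^4 - 28*q^3 + 41*q^2 - 27*q + 30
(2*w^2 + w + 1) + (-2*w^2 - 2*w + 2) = 3 - w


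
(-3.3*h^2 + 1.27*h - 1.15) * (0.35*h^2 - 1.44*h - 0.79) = -1.155*h^4 + 5.1965*h^3 + 0.3757*h^2 + 0.6527*h + 0.9085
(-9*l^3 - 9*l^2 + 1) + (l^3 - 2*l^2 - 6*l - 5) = -8*l^3 - 11*l^2 - 6*l - 4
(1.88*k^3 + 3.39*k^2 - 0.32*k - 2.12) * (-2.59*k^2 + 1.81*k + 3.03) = -4.8692*k^5 - 5.3773*k^4 + 12.6611*k^3 + 15.1833*k^2 - 4.8068*k - 6.4236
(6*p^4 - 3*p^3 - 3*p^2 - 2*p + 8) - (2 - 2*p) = 6*p^4 - 3*p^3 - 3*p^2 + 6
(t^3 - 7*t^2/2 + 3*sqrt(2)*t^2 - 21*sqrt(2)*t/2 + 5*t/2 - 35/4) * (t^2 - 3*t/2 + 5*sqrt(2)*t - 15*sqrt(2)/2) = t^5 - 5*t^4 + 8*sqrt(2)*t^4 - 40*sqrt(2)*t^3 + 151*t^3/4 - 325*t^2/2 + 109*sqrt(2)*t^2/2 - 125*sqrt(2)*t/2 + 1365*t/8 + 525*sqrt(2)/8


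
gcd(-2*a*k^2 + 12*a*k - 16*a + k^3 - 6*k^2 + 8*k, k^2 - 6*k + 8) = k^2 - 6*k + 8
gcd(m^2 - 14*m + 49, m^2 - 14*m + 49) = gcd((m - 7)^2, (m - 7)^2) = m^2 - 14*m + 49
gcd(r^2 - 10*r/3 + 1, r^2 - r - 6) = r - 3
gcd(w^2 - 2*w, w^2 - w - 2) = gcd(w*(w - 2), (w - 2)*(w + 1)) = w - 2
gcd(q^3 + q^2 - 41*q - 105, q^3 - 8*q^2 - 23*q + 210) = q^2 - 2*q - 35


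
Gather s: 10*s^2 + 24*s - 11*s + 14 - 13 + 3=10*s^2 + 13*s + 4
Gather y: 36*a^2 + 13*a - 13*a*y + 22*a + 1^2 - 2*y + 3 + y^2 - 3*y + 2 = 36*a^2 + 35*a + y^2 + y*(-13*a - 5) + 6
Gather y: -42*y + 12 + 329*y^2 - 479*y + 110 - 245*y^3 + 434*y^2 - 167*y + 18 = -245*y^3 + 763*y^2 - 688*y + 140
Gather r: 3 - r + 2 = 5 - r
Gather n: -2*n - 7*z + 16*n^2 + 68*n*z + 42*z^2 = 16*n^2 + n*(68*z - 2) + 42*z^2 - 7*z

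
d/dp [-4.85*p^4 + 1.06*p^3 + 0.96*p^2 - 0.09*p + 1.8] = -19.4*p^3 + 3.18*p^2 + 1.92*p - 0.09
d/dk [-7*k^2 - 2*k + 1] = -14*k - 2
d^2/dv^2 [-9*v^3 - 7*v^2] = -54*v - 14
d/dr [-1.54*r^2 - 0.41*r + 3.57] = -3.08*r - 0.41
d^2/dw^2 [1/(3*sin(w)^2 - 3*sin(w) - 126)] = (4*sin(w)^4 - 3*sin(w)^3 + 163*sin(w)^2 - 36*sin(w) - 86)/(3*(sin(w) + cos(w)^2 + 41)^3)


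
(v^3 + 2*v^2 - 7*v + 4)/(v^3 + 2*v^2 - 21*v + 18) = (v^2 + 3*v - 4)/(v^2 + 3*v - 18)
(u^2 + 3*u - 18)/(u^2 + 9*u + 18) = (u - 3)/(u + 3)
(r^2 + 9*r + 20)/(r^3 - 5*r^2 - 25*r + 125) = (r + 4)/(r^2 - 10*r + 25)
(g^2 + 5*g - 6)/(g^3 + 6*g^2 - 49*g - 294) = (g - 1)/(g^2 - 49)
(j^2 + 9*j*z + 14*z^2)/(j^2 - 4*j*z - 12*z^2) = (-j - 7*z)/(-j + 6*z)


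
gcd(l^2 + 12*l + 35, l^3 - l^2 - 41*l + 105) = l + 7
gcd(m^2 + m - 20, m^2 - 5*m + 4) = m - 4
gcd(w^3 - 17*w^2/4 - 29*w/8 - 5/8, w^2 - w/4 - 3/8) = w + 1/2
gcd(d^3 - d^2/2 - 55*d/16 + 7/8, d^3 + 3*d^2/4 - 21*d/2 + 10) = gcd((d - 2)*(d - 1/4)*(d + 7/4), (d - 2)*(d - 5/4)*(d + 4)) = d - 2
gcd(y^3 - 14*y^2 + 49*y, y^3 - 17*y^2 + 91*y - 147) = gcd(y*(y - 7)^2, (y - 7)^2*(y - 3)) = y^2 - 14*y + 49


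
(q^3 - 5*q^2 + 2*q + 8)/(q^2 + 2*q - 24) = (q^2 - q - 2)/(q + 6)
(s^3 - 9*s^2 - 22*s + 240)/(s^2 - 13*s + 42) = (s^2 - 3*s - 40)/(s - 7)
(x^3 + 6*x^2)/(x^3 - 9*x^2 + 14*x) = x*(x + 6)/(x^2 - 9*x + 14)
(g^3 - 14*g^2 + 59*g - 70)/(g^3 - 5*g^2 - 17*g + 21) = (g^2 - 7*g + 10)/(g^2 + 2*g - 3)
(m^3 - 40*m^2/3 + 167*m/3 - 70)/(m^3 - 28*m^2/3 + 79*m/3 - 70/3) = (m - 6)/(m - 2)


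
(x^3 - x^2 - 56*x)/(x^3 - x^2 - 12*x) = (-x^2 + x + 56)/(-x^2 + x + 12)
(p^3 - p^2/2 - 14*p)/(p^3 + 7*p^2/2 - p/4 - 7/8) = 4*p*(p - 4)/(4*p^2 - 1)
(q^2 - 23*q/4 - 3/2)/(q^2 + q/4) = (q - 6)/q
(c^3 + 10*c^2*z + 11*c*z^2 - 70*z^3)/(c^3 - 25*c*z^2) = (-c^2 - 5*c*z + 14*z^2)/(c*(-c + 5*z))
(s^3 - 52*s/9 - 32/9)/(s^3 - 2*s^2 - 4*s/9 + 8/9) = (3*s^2 - 2*s - 16)/(3*s^2 - 8*s + 4)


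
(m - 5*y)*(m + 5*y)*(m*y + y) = m^3*y + m^2*y - 25*m*y^3 - 25*y^3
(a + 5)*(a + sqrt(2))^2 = a^3 + 2*sqrt(2)*a^2 + 5*a^2 + 2*a + 10*sqrt(2)*a + 10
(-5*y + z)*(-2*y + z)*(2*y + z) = 20*y^3 - 4*y^2*z - 5*y*z^2 + z^3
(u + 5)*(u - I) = u^2 + 5*u - I*u - 5*I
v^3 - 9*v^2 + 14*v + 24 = (v - 6)*(v - 4)*(v + 1)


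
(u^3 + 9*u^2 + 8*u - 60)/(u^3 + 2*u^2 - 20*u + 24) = (u + 5)/(u - 2)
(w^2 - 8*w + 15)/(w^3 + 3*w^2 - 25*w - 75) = (w - 3)/(w^2 + 8*w + 15)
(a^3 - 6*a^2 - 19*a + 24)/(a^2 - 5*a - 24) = a - 1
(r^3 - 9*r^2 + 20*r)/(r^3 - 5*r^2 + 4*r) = (r - 5)/(r - 1)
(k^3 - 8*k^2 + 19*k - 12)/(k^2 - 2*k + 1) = (k^2 - 7*k + 12)/(k - 1)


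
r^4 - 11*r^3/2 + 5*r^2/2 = r^2*(r - 5)*(r - 1/2)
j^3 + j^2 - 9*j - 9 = (j - 3)*(j + 1)*(j + 3)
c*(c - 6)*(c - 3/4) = c^3 - 27*c^2/4 + 9*c/2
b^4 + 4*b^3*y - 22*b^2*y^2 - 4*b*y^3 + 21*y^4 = (b - 3*y)*(b - y)*(b + y)*(b + 7*y)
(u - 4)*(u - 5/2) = u^2 - 13*u/2 + 10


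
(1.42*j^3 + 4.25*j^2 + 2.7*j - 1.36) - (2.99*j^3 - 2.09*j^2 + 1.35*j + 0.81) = -1.57*j^3 + 6.34*j^2 + 1.35*j - 2.17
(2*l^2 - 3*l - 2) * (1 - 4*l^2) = -8*l^4 + 12*l^3 + 10*l^2 - 3*l - 2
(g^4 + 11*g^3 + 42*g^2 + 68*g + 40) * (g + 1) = g^5 + 12*g^4 + 53*g^3 + 110*g^2 + 108*g + 40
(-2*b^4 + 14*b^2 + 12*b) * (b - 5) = -2*b^5 + 10*b^4 + 14*b^3 - 58*b^2 - 60*b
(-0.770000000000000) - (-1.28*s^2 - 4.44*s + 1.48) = 1.28*s^2 + 4.44*s - 2.25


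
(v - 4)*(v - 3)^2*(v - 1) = v^4 - 11*v^3 + 43*v^2 - 69*v + 36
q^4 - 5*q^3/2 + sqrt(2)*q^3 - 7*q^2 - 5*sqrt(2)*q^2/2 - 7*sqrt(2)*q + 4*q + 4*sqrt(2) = (q - 4)*(q - 1/2)*(q + 2)*(q + sqrt(2))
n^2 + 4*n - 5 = (n - 1)*(n + 5)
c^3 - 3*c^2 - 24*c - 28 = (c - 7)*(c + 2)^2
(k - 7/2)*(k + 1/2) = k^2 - 3*k - 7/4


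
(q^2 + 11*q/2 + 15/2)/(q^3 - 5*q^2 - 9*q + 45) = (q + 5/2)/(q^2 - 8*q + 15)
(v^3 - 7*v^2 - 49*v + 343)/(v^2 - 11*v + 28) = (v^2 - 49)/(v - 4)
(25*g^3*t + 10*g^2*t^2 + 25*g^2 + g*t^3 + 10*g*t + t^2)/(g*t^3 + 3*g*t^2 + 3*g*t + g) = (25*g^3*t + 10*g^2*t^2 + 25*g^2 + g*t^3 + 10*g*t + t^2)/(g*(t^3 + 3*t^2 + 3*t + 1))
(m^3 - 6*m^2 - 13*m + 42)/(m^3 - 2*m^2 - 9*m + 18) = (m - 7)/(m - 3)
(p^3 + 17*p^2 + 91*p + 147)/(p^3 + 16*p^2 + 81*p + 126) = (p + 7)/(p + 6)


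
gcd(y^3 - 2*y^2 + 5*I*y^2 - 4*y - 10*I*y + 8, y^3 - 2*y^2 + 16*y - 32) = y^2 + y*(-2 + 4*I) - 8*I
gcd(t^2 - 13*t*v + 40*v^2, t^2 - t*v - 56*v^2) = t - 8*v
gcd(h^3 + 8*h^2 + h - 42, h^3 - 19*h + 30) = h - 2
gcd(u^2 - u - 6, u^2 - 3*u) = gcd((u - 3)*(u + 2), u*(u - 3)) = u - 3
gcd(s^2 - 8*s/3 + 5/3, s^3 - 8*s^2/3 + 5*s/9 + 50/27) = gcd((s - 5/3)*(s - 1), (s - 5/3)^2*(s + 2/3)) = s - 5/3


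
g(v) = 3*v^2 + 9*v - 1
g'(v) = 6*v + 9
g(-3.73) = 7.17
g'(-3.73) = -13.38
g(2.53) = 40.97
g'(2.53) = 24.18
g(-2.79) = -2.76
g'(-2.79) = -7.74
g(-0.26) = -3.14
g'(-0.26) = 7.44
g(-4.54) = 19.97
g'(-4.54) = -18.24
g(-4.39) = 17.31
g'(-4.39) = -17.34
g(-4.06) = 11.91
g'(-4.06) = -15.36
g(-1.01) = -7.03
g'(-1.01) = 2.94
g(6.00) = 161.00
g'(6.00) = 45.00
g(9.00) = 323.00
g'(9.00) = 63.00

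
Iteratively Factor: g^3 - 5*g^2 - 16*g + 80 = (g + 4)*(g^2 - 9*g + 20) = (g - 4)*(g + 4)*(g - 5)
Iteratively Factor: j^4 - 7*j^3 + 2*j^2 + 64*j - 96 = (j + 3)*(j^3 - 10*j^2 + 32*j - 32) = (j - 4)*(j + 3)*(j^2 - 6*j + 8) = (j - 4)*(j - 2)*(j + 3)*(j - 4)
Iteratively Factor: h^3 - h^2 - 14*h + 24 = (h - 2)*(h^2 + h - 12) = (h - 2)*(h + 4)*(h - 3)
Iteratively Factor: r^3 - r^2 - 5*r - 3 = (r + 1)*(r^2 - 2*r - 3) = (r - 3)*(r + 1)*(r + 1)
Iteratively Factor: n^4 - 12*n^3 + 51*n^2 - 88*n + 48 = (n - 3)*(n^3 - 9*n^2 + 24*n - 16) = (n - 4)*(n - 3)*(n^2 - 5*n + 4) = (n - 4)*(n - 3)*(n - 1)*(n - 4)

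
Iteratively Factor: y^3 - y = (y)*(y^2 - 1) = y*(y + 1)*(y - 1)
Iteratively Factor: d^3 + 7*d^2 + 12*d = (d + 3)*(d^2 + 4*d) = (d + 3)*(d + 4)*(d)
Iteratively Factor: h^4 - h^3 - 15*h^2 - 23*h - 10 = (h + 1)*(h^3 - 2*h^2 - 13*h - 10) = (h + 1)*(h + 2)*(h^2 - 4*h - 5) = (h - 5)*(h + 1)*(h + 2)*(h + 1)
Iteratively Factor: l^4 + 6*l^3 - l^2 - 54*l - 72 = (l + 3)*(l^3 + 3*l^2 - 10*l - 24) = (l + 2)*(l + 3)*(l^2 + l - 12) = (l + 2)*(l + 3)*(l + 4)*(l - 3)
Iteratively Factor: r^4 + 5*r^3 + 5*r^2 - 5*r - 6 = (r - 1)*(r^3 + 6*r^2 + 11*r + 6) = (r - 1)*(r + 1)*(r^2 + 5*r + 6) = (r - 1)*(r + 1)*(r + 2)*(r + 3)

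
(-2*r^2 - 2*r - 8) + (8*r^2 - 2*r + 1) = 6*r^2 - 4*r - 7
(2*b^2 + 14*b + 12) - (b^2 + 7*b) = b^2 + 7*b + 12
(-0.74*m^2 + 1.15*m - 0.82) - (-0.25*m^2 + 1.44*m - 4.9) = -0.49*m^2 - 0.29*m + 4.08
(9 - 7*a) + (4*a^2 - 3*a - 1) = 4*a^2 - 10*a + 8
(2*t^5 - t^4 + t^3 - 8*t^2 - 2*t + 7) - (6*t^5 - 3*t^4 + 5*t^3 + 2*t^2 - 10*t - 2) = -4*t^5 + 2*t^4 - 4*t^3 - 10*t^2 + 8*t + 9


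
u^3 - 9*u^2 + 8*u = u*(u - 8)*(u - 1)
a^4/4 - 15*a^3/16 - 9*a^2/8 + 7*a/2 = a*(a/4 + 1/2)*(a - 4)*(a - 7/4)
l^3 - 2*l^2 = l^2*(l - 2)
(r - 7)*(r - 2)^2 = r^3 - 11*r^2 + 32*r - 28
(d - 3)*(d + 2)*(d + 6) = d^3 + 5*d^2 - 12*d - 36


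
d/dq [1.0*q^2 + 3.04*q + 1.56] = 2.0*q + 3.04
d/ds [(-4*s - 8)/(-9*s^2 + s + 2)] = 36*s*(-s - 4)/(81*s^4 - 18*s^3 - 35*s^2 + 4*s + 4)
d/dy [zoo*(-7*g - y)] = zoo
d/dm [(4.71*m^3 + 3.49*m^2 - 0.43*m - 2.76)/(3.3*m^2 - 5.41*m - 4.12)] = (15.543*m^4 - 50.9622*m^3 - 75.6775*m^2 - 10.5416*m - 13.16)/(10.89*m^4 - 35.706*m^3 + 2.0761*m^2 + 44.5784*m + 16.9744)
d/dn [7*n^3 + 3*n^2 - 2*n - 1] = 21*n^2 + 6*n - 2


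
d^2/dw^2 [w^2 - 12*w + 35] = 2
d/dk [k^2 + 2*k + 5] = 2*k + 2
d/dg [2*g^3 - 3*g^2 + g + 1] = 6*g^2 - 6*g + 1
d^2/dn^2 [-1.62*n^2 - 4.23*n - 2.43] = -3.24000000000000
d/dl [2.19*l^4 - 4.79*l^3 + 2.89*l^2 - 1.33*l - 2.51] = 8.76*l^3 - 14.37*l^2 + 5.78*l - 1.33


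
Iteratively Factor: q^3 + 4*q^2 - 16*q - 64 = (q + 4)*(q^2 - 16) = (q - 4)*(q + 4)*(q + 4)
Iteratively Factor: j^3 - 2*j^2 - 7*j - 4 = (j + 1)*(j^2 - 3*j - 4) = (j + 1)^2*(j - 4)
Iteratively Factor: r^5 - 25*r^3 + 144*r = (r - 3)*(r^4 + 3*r^3 - 16*r^2 - 48*r) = r*(r - 3)*(r^3 + 3*r^2 - 16*r - 48) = r*(r - 4)*(r - 3)*(r^2 + 7*r + 12) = r*(r - 4)*(r - 3)*(r + 3)*(r + 4)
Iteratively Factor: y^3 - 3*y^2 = (y)*(y^2 - 3*y) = y^2*(y - 3)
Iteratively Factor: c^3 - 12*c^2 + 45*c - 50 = (c - 5)*(c^2 - 7*c + 10) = (c - 5)^2*(c - 2)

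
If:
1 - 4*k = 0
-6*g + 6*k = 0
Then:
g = 1/4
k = 1/4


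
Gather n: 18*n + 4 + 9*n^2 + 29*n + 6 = 9*n^2 + 47*n + 10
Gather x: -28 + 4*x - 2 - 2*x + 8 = 2*x - 22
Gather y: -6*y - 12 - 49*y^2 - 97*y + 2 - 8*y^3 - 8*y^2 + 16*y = -8*y^3 - 57*y^2 - 87*y - 10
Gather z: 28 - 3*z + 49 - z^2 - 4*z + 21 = -z^2 - 7*z + 98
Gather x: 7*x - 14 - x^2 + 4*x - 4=-x^2 + 11*x - 18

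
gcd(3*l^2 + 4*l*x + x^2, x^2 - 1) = 1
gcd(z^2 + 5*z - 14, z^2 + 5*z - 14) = z^2 + 5*z - 14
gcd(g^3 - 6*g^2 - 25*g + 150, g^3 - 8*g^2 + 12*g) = g - 6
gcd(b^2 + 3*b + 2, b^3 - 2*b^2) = 1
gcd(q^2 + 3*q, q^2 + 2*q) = q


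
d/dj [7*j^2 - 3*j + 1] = 14*j - 3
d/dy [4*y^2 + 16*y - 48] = 8*y + 16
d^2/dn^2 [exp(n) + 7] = exp(n)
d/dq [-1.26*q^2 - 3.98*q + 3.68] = -2.52*q - 3.98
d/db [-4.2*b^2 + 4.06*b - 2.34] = 4.06 - 8.4*b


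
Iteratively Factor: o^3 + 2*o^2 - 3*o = (o)*(o^2 + 2*o - 3) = o*(o + 3)*(o - 1)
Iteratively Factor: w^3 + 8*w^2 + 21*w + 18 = (w + 3)*(w^2 + 5*w + 6) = (w + 2)*(w + 3)*(w + 3)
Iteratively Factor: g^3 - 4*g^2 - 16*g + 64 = (g + 4)*(g^2 - 8*g + 16) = (g - 4)*(g + 4)*(g - 4)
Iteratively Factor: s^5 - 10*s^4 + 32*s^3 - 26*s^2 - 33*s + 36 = (s - 3)*(s^4 - 7*s^3 + 11*s^2 + 7*s - 12) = (s - 3)*(s + 1)*(s^3 - 8*s^2 + 19*s - 12) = (s - 3)^2*(s + 1)*(s^2 - 5*s + 4) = (s - 3)^2*(s - 1)*(s + 1)*(s - 4)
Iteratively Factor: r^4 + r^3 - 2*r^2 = (r + 2)*(r^3 - r^2) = r*(r + 2)*(r^2 - r) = r*(r - 1)*(r + 2)*(r)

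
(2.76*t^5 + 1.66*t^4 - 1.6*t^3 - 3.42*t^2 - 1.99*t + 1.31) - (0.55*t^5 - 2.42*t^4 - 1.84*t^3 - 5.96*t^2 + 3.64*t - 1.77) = 2.21*t^5 + 4.08*t^4 + 0.24*t^3 + 2.54*t^2 - 5.63*t + 3.08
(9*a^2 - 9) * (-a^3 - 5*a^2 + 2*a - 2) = -9*a^5 - 45*a^4 + 27*a^3 + 27*a^2 - 18*a + 18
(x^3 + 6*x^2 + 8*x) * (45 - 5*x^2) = -5*x^5 - 30*x^4 + 5*x^3 + 270*x^2 + 360*x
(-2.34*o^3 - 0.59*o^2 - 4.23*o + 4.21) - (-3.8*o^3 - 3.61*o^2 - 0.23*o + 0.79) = 1.46*o^3 + 3.02*o^2 - 4.0*o + 3.42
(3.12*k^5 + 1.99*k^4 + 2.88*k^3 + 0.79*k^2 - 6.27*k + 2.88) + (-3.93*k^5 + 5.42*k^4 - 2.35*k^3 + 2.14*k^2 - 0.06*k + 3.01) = -0.81*k^5 + 7.41*k^4 + 0.53*k^3 + 2.93*k^2 - 6.33*k + 5.89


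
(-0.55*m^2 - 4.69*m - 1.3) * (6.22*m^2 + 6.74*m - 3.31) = -3.421*m^4 - 32.8788*m^3 - 37.8761*m^2 + 6.7619*m + 4.303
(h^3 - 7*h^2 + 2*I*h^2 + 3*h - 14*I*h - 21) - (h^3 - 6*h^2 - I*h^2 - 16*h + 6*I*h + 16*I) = -h^2 + 3*I*h^2 + 19*h - 20*I*h - 21 - 16*I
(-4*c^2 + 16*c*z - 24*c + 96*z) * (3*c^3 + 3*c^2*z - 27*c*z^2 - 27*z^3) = -12*c^5 + 36*c^4*z - 72*c^4 + 156*c^3*z^2 + 216*c^3*z - 324*c^2*z^3 + 936*c^2*z^2 - 432*c*z^4 - 1944*c*z^3 - 2592*z^4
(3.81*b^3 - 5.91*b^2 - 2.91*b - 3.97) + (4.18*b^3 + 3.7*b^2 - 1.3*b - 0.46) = 7.99*b^3 - 2.21*b^2 - 4.21*b - 4.43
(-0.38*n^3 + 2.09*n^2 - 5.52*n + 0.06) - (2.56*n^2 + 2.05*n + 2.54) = -0.38*n^3 - 0.47*n^2 - 7.57*n - 2.48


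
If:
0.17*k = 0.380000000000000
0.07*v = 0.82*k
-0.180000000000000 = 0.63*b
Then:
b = -0.29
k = 2.24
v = 26.18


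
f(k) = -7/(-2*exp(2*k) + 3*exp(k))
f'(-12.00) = 379761.18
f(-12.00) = -379762.74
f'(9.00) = 0.00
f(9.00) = 0.00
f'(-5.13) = 394.37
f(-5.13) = -395.93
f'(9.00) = -0.00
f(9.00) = 0.00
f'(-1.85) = 14.64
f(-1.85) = -16.58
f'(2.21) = -0.11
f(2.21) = 0.05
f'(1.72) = -0.36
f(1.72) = 0.15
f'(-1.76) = 13.33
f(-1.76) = -15.32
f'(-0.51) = 2.15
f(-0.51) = -6.48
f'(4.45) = -0.00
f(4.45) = 0.00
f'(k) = -7*(4*exp(2*k) - 3*exp(k))/(-2*exp(2*k) + 3*exp(k))^2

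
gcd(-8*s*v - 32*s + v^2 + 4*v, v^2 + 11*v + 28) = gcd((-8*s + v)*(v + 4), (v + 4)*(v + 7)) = v + 4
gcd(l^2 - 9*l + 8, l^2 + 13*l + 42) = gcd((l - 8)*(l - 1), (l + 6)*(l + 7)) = 1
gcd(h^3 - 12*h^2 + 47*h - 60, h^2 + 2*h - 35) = h - 5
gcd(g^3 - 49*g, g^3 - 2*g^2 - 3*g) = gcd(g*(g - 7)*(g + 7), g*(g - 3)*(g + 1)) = g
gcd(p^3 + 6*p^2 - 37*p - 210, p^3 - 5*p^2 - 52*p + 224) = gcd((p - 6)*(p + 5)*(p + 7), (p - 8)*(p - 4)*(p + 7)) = p + 7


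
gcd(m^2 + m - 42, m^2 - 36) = m - 6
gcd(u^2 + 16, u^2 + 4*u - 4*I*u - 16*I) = u - 4*I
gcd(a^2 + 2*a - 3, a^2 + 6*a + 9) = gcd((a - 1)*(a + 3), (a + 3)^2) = a + 3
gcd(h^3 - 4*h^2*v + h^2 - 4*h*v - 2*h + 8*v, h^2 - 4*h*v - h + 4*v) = -h^2 + 4*h*v + h - 4*v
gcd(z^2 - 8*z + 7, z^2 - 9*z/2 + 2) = 1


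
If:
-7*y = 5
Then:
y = -5/7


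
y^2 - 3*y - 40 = (y - 8)*(y + 5)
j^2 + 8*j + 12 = (j + 2)*(j + 6)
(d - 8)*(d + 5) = d^2 - 3*d - 40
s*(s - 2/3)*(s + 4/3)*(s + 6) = s^4 + 20*s^3/3 + 28*s^2/9 - 16*s/3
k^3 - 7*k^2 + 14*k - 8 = (k - 4)*(k - 2)*(k - 1)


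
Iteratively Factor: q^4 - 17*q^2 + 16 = (q + 1)*(q^3 - q^2 - 16*q + 16) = (q + 1)*(q + 4)*(q^2 - 5*q + 4) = (q - 1)*(q + 1)*(q + 4)*(q - 4)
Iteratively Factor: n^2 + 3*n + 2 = (n + 1)*(n + 2)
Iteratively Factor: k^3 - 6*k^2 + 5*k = (k - 1)*(k^2 - 5*k) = k*(k - 1)*(k - 5)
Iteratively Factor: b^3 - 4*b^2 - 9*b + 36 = (b - 4)*(b^2 - 9) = (b - 4)*(b + 3)*(b - 3)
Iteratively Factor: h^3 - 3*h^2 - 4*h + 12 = (h + 2)*(h^2 - 5*h + 6) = (h - 3)*(h + 2)*(h - 2)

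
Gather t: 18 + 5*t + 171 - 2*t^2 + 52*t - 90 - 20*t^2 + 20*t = -22*t^2 + 77*t + 99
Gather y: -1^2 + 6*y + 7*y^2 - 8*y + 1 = 7*y^2 - 2*y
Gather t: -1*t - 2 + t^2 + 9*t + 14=t^2 + 8*t + 12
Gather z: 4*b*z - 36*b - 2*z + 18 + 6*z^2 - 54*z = -36*b + 6*z^2 + z*(4*b - 56) + 18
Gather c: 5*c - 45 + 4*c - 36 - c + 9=8*c - 72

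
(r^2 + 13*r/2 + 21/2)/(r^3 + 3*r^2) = (r + 7/2)/r^2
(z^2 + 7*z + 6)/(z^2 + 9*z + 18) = (z + 1)/(z + 3)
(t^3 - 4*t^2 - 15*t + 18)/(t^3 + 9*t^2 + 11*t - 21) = (t - 6)/(t + 7)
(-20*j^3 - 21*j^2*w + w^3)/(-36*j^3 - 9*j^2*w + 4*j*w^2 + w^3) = (-5*j^2 - 4*j*w + w^2)/(-9*j^2 + w^2)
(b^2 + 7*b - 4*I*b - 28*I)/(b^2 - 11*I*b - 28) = (b + 7)/(b - 7*I)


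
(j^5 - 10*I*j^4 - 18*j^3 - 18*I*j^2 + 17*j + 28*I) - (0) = j^5 - 10*I*j^4 - 18*j^3 - 18*I*j^2 + 17*j + 28*I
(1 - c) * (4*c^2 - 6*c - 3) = -4*c^3 + 10*c^2 - 3*c - 3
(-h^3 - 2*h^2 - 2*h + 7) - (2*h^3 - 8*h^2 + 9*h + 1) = -3*h^3 + 6*h^2 - 11*h + 6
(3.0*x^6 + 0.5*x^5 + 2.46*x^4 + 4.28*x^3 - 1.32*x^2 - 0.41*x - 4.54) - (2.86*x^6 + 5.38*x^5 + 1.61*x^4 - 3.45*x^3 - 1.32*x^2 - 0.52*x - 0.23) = 0.14*x^6 - 4.88*x^5 + 0.85*x^4 + 7.73*x^3 + 0.11*x - 4.31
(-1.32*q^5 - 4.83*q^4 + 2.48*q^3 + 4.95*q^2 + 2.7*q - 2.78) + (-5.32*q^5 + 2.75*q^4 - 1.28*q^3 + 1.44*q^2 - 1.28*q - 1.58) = -6.64*q^5 - 2.08*q^4 + 1.2*q^3 + 6.39*q^2 + 1.42*q - 4.36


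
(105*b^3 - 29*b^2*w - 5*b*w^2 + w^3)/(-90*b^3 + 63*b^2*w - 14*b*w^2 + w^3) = (-35*b^2 - 2*b*w + w^2)/(30*b^2 - 11*b*w + w^2)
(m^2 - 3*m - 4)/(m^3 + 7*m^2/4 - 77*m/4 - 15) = 4*(m + 1)/(4*m^2 + 23*m + 15)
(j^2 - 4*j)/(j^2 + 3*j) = (j - 4)/(j + 3)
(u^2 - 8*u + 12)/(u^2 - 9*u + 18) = (u - 2)/(u - 3)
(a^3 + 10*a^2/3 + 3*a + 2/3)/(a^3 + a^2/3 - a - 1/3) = (a + 2)/(a - 1)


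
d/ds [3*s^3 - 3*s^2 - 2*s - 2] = 9*s^2 - 6*s - 2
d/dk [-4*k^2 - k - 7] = -8*k - 1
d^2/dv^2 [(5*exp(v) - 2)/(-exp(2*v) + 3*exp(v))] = (-5*exp(3*v) - 7*exp(2*v) - 18*exp(v) + 18)*exp(-v)/(exp(3*v) - 9*exp(2*v) + 27*exp(v) - 27)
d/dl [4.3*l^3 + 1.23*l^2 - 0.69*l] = 12.9*l^2 + 2.46*l - 0.69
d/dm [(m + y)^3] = 3*(m + y)^2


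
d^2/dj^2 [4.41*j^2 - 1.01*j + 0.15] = 8.82000000000000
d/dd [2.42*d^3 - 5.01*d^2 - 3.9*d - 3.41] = 7.26*d^2 - 10.02*d - 3.9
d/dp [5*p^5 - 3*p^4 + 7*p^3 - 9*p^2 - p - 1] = 25*p^4 - 12*p^3 + 21*p^2 - 18*p - 1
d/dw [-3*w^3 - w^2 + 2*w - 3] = -9*w^2 - 2*w + 2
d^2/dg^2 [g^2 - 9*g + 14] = 2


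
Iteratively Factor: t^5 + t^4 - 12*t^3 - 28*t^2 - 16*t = (t + 2)*(t^4 - t^3 - 10*t^2 - 8*t) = (t + 1)*(t + 2)*(t^3 - 2*t^2 - 8*t) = (t - 4)*(t + 1)*(t + 2)*(t^2 + 2*t) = t*(t - 4)*(t + 1)*(t + 2)*(t + 2)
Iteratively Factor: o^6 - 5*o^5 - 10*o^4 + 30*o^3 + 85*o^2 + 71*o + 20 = (o - 4)*(o^5 - o^4 - 14*o^3 - 26*o^2 - 19*o - 5) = (o - 4)*(o + 1)*(o^4 - 2*o^3 - 12*o^2 - 14*o - 5) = (o - 4)*(o + 1)^2*(o^3 - 3*o^2 - 9*o - 5) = (o - 4)*(o + 1)^3*(o^2 - 4*o - 5) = (o - 4)*(o + 1)^4*(o - 5)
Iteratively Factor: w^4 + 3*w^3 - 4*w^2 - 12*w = (w + 2)*(w^3 + w^2 - 6*w) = w*(w + 2)*(w^2 + w - 6) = w*(w + 2)*(w + 3)*(w - 2)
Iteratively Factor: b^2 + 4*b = (b)*(b + 4)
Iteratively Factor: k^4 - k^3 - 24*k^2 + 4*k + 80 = (k - 2)*(k^3 + k^2 - 22*k - 40) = (k - 2)*(k + 2)*(k^2 - k - 20) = (k - 5)*(k - 2)*(k + 2)*(k + 4)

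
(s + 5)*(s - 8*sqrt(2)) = s^2 - 8*sqrt(2)*s + 5*s - 40*sqrt(2)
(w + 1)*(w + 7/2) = w^2 + 9*w/2 + 7/2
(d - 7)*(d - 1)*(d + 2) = d^3 - 6*d^2 - 9*d + 14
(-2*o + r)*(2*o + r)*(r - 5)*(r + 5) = -4*o^2*r^2 + 100*o^2 + r^4 - 25*r^2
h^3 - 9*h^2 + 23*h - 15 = (h - 5)*(h - 3)*(h - 1)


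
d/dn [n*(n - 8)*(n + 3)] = 3*n^2 - 10*n - 24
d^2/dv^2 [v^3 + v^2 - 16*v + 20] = 6*v + 2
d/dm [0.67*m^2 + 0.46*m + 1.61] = 1.34*m + 0.46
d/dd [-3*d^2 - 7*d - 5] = -6*d - 7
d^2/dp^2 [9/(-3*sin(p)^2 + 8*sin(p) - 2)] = 18*(18*sin(p)^4 - 36*sin(p)^3 - 7*sin(p)^2 + 80*sin(p) - 58)/(3*sin(p)^2 - 8*sin(p) + 2)^3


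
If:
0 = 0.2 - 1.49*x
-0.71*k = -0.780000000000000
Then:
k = 1.10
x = 0.13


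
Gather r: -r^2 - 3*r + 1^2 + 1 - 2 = -r^2 - 3*r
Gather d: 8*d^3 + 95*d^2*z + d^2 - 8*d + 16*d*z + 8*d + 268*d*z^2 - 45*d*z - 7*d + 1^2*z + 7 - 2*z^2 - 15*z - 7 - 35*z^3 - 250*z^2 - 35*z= 8*d^3 + d^2*(95*z + 1) + d*(268*z^2 - 29*z - 7) - 35*z^3 - 252*z^2 - 49*z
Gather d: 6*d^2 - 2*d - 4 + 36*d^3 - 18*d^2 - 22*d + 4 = 36*d^3 - 12*d^2 - 24*d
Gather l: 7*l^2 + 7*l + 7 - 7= 7*l^2 + 7*l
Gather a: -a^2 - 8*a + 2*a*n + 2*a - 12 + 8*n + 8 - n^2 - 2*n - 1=-a^2 + a*(2*n - 6) - n^2 + 6*n - 5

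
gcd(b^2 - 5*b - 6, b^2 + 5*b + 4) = b + 1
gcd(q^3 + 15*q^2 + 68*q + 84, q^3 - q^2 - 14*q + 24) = 1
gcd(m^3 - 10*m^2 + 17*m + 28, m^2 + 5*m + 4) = m + 1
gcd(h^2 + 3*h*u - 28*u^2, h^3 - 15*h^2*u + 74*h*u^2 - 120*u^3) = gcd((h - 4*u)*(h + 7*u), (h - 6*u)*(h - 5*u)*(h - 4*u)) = -h + 4*u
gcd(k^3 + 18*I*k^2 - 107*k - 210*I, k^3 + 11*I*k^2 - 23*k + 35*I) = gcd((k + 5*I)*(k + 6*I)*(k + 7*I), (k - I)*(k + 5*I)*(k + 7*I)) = k^2 + 12*I*k - 35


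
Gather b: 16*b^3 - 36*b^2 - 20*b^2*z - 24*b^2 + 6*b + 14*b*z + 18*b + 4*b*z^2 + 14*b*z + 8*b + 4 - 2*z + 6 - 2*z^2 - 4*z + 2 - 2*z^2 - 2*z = 16*b^3 + b^2*(-20*z - 60) + b*(4*z^2 + 28*z + 32) - 4*z^2 - 8*z + 12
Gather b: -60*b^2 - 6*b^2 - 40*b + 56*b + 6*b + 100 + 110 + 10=-66*b^2 + 22*b + 220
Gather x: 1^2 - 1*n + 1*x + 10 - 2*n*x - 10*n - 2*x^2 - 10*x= -11*n - 2*x^2 + x*(-2*n - 9) + 11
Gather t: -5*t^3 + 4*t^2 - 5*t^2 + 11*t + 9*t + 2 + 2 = -5*t^3 - t^2 + 20*t + 4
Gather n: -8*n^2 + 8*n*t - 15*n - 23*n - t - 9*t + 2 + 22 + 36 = -8*n^2 + n*(8*t - 38) - 10*t + 60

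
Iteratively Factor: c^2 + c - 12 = (c - 3)*(c + 4)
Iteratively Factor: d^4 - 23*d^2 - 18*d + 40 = (d + 2)*(d^3 - 2*d^2 - 19*d + 20) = (d - 1)*(d + 2)*(d^2 - d - 20) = (d - 1)*(d + 2)*(d + 4)*(d - 5)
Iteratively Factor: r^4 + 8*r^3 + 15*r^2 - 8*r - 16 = (r - 1)*(r^3 + 9*r^2 + 24*r + 16) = (r - 1)*(r + 1)*(r^2 + 8*r + 16) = (r - 1)*(r + 1)*(r + 4)*(r + 4)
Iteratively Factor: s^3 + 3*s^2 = (s)*(s^2 + 3*s) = s*(s + 3)*(s)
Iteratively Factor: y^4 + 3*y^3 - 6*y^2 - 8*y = (y + 1)*(y^3 + 2*y^2 - 8*y) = (y + 1)*(y + 4)*(y^2 - 2*y) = (y - 2)*(y + 1)*(y + 4)*(y)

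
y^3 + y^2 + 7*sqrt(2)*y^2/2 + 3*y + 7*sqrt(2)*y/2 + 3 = (y + 1)*(y + sqrt(2)/2)*(y + 3*sqrt(2))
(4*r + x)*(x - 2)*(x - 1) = 4*r*x^2 - 12*r*x + 8*r + x^3 - 3*x^2 + 2*x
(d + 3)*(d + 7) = d^2 + 10*d + 21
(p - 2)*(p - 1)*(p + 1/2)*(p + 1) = p^4 - 3*p^3/2 - 2*p^2 + 3*p/2 + 1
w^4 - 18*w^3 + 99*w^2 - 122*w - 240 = (w - 8)*(w - 6)*(w - 5)*(w + 1)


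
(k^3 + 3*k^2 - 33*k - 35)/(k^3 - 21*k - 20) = (k + 7)/(k + 4)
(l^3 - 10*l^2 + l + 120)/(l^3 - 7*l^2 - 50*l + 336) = (l^2 - 2*l - 15)/(l^2 + l - 42)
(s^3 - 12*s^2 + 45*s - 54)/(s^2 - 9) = (s^2 - 9*s + 18)/(s + 3)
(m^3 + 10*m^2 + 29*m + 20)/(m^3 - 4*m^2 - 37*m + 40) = (m^2 + 5*m + 4)/(m^2 - 9*m + 8)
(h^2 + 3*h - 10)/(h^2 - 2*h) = (h + 5)/h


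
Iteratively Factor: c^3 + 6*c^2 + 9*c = (c + 3)*(c^2 + 3*c) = (c + 3)^2*(c)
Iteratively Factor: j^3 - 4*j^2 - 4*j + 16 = (j - 2)*(j^2 - 2*j - 8) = (j - 2)*(j + 2)*(j - 4)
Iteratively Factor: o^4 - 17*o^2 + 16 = (o - 1)*(o^3 + o^2 - 16*o - 16) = (o - 1)*(o + 4)*(o^2 - 3*o - 4) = (o - 4)*(o - 1)*(o + 4)*(o + 1)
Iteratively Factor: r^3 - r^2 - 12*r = (r)*(r^2 - r - 12) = r*(r + 3)*(r - 4)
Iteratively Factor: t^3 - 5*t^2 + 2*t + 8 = (t + 1)*(t^2 - 6*t + 8) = (t - 2)*(t + 1)*(t - 4)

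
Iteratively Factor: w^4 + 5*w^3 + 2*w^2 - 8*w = (w - 1)*(w^3 + 6*w^2 + 8*w) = (w - 1)*(w + 4)*(w^2 + 2*w) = w*(w - 1)*(w + 4)*(w + 2)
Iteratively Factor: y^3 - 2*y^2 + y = (y - 1)*(y^2 - y) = (y - 1)^2*(y)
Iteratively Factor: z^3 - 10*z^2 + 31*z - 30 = (z - 3)*(z^2 - 7*z + 10) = (z - 3)*(z - 2)*(z - 5)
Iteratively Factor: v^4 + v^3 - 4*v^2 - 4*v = (v - 2)*(v^3 + 3*v^2 + 2*v) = v*(v - 2)*(v^2 + 3*v + 2) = v*(v - 2)*(v + 2)*(v + 1)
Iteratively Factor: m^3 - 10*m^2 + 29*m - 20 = (m - 5)*(m^2 - 5*m + 4) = (m - 5)*(m - 4)*(m - 1)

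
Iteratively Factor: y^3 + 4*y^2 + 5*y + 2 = (y + 1)*(y^2 + 3*y + 2) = (y + 1)*(y + 2)*(y + 1)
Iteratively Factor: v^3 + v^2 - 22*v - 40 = (v + 2)*(v^2 - v - 20) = (v - 5)*(v + 2)*(v + 4)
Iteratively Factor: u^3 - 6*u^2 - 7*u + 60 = (u - 4)*(u^2 - 2*u - 15) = (u - 4)*(u + 3)*(u - 5)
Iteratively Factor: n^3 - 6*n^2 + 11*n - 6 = (n - 3)*(n^2 - 3*n + 2) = (n - 3)*(n - 2)*(n - 1)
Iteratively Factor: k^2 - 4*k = (k - 4)*(k)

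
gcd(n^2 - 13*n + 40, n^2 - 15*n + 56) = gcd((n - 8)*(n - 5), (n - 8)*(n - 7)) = n - 8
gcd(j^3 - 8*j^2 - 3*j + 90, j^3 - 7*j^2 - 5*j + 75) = j^2 - 2*j - 15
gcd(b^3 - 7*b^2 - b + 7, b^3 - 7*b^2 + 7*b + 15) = b + 1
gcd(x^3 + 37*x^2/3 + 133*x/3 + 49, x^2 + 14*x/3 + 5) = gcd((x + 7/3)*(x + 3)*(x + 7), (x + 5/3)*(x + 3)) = x + 3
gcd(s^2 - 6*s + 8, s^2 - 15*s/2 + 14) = s - 4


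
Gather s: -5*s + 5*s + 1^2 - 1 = 0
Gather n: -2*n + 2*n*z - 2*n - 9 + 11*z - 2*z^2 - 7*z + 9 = n*(2*z - 4) - 2*z^2 + 4*z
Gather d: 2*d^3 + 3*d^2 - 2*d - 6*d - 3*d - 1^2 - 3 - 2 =2*d^3 + 3*d^2 - 11*d - 6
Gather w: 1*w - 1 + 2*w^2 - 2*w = 2*w^2 - w - 1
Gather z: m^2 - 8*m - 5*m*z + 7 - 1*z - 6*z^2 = m^2 - 8*m - 6*z^2 + z*(-5*m - 1) + 7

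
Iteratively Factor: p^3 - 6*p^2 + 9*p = (p - 3)*(p^2 - 3*p) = p*(p - 3)*(p - 3)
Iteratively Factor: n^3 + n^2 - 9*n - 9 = (n + 1)*(n^2 - 9) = (n - 3)*(n + 1)*(n + 3)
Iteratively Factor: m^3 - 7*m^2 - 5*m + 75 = (m + 3)*(m^2 - 10*m + 25) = (m - 5)*(m + 3)*(m - 5)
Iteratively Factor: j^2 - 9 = (j - 3)*(j + 3)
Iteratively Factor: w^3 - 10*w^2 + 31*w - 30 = (w - 5)*(w^2 - 5*w + 6) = (w - 5)*(w - 3)*(w - 2)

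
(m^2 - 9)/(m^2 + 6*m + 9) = (m - 3)/(m + 3)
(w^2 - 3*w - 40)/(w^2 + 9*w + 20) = (w - 8)/(w + 4)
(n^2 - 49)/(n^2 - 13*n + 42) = (n + 7)/(n - 6)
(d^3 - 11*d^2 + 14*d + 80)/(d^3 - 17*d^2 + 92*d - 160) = (d + 2)/(d - 4)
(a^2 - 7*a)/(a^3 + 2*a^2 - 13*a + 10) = a*(a - 7)/(a^3 + 2*a^2 - 13*a + 10)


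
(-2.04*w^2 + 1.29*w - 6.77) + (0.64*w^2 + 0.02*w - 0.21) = -1.4*w^2 + 1.31*w - 6.98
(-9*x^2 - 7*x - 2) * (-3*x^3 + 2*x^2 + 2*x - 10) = 27*x^5 + 3*x^4 - 26*x^3 + 72*x^2 + 66*x + 20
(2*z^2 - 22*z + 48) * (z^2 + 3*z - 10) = 2*z^4 - 16*z^3 - 38*z^2 + 364*z - 480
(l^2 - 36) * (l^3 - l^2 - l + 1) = l^5 - l^4 - 37*l^3 + 37*l^2 + 36*l - 36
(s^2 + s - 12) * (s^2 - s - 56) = s^4 - 69*s^2 - 44*s + 672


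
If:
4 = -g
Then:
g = -4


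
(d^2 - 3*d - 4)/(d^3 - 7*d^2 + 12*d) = (d + 1)/(d*(d - 3))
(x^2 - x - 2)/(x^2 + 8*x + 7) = (x - 2)/(x + 7)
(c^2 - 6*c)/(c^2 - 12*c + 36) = c/(c - 6)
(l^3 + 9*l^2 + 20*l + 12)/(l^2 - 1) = (l^2 + 8*l + 12)/(l - 1)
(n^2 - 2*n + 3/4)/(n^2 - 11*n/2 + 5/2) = (n - 3/2)/(n - 5)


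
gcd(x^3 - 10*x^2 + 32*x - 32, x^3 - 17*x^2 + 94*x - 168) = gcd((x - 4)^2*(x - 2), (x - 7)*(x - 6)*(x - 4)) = x - 4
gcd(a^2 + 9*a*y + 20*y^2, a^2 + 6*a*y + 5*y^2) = a + 5*y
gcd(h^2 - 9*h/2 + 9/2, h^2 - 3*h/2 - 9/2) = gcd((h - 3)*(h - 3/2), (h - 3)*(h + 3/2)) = h - 3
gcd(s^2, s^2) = s^2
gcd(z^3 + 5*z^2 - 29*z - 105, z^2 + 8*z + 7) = z + 7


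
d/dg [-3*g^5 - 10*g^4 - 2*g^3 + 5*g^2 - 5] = g*(-15*g^3 - 40*g^2 - 6*g + 10)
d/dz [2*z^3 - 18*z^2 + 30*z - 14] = 6*z^2 - 36*z + 30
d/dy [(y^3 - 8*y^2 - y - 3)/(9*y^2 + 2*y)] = (9*y^4 + 4*y^3 - 7*y^2 + 54*y + 6)/(y^2*(81*y^2 + 36*y + 4))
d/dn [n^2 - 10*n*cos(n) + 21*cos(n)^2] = 10*n*sin(n) + 2*n - 21*sin(2*n) - 10*cos(n)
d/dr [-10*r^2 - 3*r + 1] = -20*r - 3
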